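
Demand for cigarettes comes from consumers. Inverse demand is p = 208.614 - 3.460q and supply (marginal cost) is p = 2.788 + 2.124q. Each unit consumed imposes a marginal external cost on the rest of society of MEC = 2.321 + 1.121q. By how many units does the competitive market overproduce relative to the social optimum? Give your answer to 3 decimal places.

Market equilibrium (private): 2.788 + 2.124q = 208.614 - 3.460q → q_m = 36.8600.
Social marginal benefit = demand − MEC = 206.293 - 4.581q.
Set SMB = MC: 206.293 - 4.581q = 2.788 + 2.124q → q* = 30.3512.
Gap = |36.8600 − 30.3512| = 6.5088.

6.509 units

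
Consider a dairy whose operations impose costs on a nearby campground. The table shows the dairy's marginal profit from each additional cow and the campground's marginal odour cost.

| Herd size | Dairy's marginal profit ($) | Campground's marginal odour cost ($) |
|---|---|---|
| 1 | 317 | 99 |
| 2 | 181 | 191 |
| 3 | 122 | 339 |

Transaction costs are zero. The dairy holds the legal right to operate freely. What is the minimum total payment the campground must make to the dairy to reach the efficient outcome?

$303

Left alone the dairy would choose level 3 (marginal profit stays positive).
Efficient level: k* = 1 (marginal profit ≥ marginal odour cost through 1).
The campground must at least cover the dairy's forgone profit from cutting 3→1: 181 + 122 = 303.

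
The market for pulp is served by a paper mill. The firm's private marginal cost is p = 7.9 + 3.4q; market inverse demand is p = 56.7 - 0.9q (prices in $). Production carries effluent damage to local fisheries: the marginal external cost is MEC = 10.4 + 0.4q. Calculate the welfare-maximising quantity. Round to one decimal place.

Social marginal cost = private MC + MEC = 18.3 + 3.8q.
Set SMC = demand: 18.3 + 3.8q = 56.7 - 0.9q → q* = 8.1702.

q* = 8.2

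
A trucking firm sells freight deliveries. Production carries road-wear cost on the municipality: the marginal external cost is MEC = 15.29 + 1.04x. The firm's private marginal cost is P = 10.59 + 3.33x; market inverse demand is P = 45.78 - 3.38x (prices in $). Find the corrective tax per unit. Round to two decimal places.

Social marginal cost = private MC + MEC = 25.88 + 4.37x.
Set SMC = demand: 25.88 + 4.37x = 45.78 - 3.38x → x* = 2.5677.
The Pigouvian tax equals MEC at x*: 15.29 + 1.04×2.5677 = 17.9604.

tax = $17.96 per unit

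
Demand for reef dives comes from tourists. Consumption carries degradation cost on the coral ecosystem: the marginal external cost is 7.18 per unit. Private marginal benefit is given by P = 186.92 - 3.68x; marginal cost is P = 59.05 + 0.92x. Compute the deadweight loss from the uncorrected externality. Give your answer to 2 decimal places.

DWL = 5.60

Market equilibrium (private): 59.05 + 0.92x = 186.92 - 3.68x → x_m = 27.7978.
Social marginal benefit = demand − MEC = 179.74 - 3.68x.
Set SMB = MC: 179.74 - 3.68x = 59.05 + 0.92x → x* = 26.2370.
The loss is the area between SMB and MC from x* to x_m; with linear curves that's a triangle of height MEC(x_m).
DWL = ½ × 1.5608 × 7.1800 = 5.6033.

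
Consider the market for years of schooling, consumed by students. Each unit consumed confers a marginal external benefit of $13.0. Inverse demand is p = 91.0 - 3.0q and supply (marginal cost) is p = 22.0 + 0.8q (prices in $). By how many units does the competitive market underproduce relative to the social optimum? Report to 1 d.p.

Market equilibrium (private): 22.0 + 0.8q = 91.0 - 3.0q → q_m = 18.1579.
Social marginal benefit = demand + MEB = 104.0 - 3.0q.
Set SMB = MC: 104.0 - 3.0q = 22.0 + 0.8q → q* = 21.5789.
Gap = |18.1579 − 21.5789| = 3.4210.

3.4 units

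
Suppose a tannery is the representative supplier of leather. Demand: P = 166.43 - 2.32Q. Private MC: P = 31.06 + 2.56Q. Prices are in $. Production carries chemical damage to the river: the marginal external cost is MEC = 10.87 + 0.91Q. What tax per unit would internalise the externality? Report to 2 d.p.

Social marginal cost = private MC + MEC = 41.93 + 3.47Q.
Set SMC = demand: 41.93 + 3.47Q = 166.43 - 2.32Q → Q* = 21.5026.
The Pigouvian tax equals MEC at Q*: 10.87 + 0.91×21.5026 = 30.4374.

tax = $30.44 per unit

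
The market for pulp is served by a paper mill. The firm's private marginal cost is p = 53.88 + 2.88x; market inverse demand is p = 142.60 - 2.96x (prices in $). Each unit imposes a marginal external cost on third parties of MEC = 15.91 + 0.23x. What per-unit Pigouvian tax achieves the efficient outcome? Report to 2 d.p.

Social marginal cost = private MC + MEC = 69.79 + 3.11x.
Set SMC = demand: 69.79 + 3.11x = 142.60 - 2.96x → x* = 11.9951.
The Pigouvian tax equals MEC at x*: 15.91 + 0.23×11.9951 = 18.6689.

tax = $18.67 per unit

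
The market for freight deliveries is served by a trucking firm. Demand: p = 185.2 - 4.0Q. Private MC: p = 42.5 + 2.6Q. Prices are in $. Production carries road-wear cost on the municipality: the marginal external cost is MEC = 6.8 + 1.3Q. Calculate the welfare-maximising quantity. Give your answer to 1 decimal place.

Q* = 17.2

Social marginal cost = private MC + MEC = 49.3 + 3.9Q.
Set SMC = demand: 49.3 + 3.9Q = 185.2 - 4.0Q → Q* = 17.2025.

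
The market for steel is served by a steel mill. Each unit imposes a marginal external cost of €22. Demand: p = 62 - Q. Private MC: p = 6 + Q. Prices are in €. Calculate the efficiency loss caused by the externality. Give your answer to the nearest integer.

DWL = €121

Market equilibrium (private): 6 + Q = 62 - Q → Q_m = 28.0000.
Social marginal cost = private MC + MEC = 28 + Q.
Set SMC = demand: 28 + Q = 62 - Q → Q* = 17.0000.
Height of the DWL triangle at Q_m is SMC(Q_m) − demand(Q_m) = MEC(Q_m) = 22.0000.
DWL = ½ × 11.0000 × 22.0000 = 121.0000.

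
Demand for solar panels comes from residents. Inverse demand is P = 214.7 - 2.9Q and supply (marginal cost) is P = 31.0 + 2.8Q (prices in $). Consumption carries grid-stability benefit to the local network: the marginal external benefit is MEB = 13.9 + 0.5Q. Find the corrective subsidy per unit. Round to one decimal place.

subsidy = $32.9 per unit

Social marginal benefit = demand + MEB = 228.6 - 2.4Q.
Set SMB = MC: 228.6 - 2.4Q = 31.0 + 2.8Q → Q* = 38.0000.
The Pigouvian subsidy equals MEB at Q*: 13.9 + 0.5×38.0000 = 32.9000.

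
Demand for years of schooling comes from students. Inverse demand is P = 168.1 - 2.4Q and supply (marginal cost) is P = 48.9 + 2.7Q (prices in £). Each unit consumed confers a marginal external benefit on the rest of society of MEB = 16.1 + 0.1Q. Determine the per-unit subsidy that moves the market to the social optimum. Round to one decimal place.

Social marginal benefit = demand + MEB = 184.2 - 2.3Q.
Set SMB = MC: 184.2 - 2.3Q = 48.9 + 2.7Q → Q* = 27.0600.
The Pigouvian subsidy equals MEB at Q*: 16.1 + 0.1×27.0600 = 18.8060.

subsidy = £18.8 per unit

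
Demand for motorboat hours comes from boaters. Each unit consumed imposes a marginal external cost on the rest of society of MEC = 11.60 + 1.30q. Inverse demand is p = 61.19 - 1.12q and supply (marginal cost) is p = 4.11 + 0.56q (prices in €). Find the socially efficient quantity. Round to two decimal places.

q* = 15.26

Social marginal benefit = demand − MEC = 49.59 - 2.42q.
Set SMB = MC: 49.59 - 2.42q = 4.11 + 0.56q → q* = 15.2617.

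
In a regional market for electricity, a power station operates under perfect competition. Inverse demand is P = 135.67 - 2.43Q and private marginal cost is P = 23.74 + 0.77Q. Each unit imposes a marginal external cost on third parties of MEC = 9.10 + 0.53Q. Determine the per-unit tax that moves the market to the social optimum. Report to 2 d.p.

Social marginal cost = private MC + MEC = 32.84 + 1.30Q.
Set SMC = demand: 32.84 + 1.30Q = 135.67 - 2.43Q → Q* = 27.5684.
The Pigouvian tax equals MEC at Q*: 9.10 + 0.53×27.5684 = 23.7113.

tax = 23.71 per unit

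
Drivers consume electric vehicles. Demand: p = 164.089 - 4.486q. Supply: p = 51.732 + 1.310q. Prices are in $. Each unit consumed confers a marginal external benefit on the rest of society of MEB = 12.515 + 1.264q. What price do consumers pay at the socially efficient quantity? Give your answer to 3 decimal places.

P = $40.484

Social marginal benefit = demand + MEB = 176.604 - 3.222q.
Set SMB = MC: 176.604 - 3.222q = 51.732 + 1.310q → q* = 27.5534.
Consumer price on the demand curve at q*: 164.089 − 4.486×27.5534 = 40.4844.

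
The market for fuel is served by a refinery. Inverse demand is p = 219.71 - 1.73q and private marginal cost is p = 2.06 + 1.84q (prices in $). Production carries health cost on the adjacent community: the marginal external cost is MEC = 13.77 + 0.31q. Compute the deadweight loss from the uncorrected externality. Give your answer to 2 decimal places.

Market equilibrium (private): 2.06 + 1.84q = 219.71 - 1.73q → q_m = 60.9664.
Social marginal cost = private MC + MEC = 15.83 + 2.15q.
Set SMC = demand: 15.83 + 2.15q = 219.71 - 1.73q → q* = 52.5464.
Between q* and q_m the wedge SMC − demand runs linearly from 0 to MEC(q_m), so the loss is a triangle.
DWL = ½ × 8.4200 × 32.6696 = 137.5390.

DWL = $137.54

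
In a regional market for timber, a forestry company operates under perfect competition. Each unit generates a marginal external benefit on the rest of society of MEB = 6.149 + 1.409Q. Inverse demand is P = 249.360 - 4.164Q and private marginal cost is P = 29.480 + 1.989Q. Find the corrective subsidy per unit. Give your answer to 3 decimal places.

Social marginal cost = private MC − MEB = 23.331 + 0.580Q.
Set SMC = demand: 23.331 + 0.580Q = 249.360 - 4.164Q → Q* = 47.6452.
The Pigouvian subsidy equals MEB at Q*: 6.149 + 1.409×47.6452 = 73.2811.

subsidy = 73.281 per unit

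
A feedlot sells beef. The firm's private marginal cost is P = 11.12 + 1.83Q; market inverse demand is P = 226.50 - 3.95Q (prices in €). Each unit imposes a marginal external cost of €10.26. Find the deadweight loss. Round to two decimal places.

DWL = €9.11

Market equilibrium (private): 11.12 + 1.83Q = 226.50 - 3.95Q → Q_m = 37.2630.
Social marginal cost = private MC + MEC = 21.38 + 1.83Q.
Set SMC = demand: 21.38 + 1.83Q = 226.50 - 3.95Q → Q* = 35.4879.
Between Q* and Q_m the wedge SMC − demand runs linearly from 0 to MEC(Q_m), so the loss is a triangle.
DWL = ½ × 1.7751 × 10.2600 = 9.1063.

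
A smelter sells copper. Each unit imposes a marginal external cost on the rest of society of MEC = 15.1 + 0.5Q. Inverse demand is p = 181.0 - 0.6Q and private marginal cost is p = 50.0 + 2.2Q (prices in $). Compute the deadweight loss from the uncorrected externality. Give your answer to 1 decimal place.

Market equilibrium (private): 50.0 + 2.2Q = 181.0 - 0.6Q → Q_m = 46.7857.
Social marginal cost = private MC + MEC = 65.1 + 2.7Q.
Set SMC = demand: 65.1 + 2.7Q = 181.0 - 0.6Q → Q* = 35.1212.
The loss is the area between SMC and demand from Q* to Q_m; with linear curves that's a triangle of height MEC(Q_m).
DWL = ½ × 11.6645 × 38.4929 = 224.5002.

DWL = $224.5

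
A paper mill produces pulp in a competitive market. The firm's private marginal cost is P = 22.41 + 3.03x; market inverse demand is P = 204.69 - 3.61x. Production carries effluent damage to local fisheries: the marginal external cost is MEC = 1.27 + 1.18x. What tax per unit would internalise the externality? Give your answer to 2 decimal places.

Social marginal cost = private MC + MEC = 23.68 + 4.21x.
Set SMC = demand: 23.68 + 4.21x = 204.69 - 3.61x → x* = 23.1471.
The Pigouvian tax equals MEC at x*: 1.27 + 1.18×23.1471 = 28.5836.

tax = 28.58 per unit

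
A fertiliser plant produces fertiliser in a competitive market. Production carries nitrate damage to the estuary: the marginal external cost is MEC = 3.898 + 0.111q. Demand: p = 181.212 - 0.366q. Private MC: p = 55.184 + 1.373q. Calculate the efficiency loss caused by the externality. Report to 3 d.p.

DWL = 38.546

Market equilibrium (private): 55.184 + 1.373q = 181.212 - 0.366q → q_m = 72.4715.
Social marginal cost = private MC + MEC = 59.082 + 1.484q.
Set SMC = demand: 59.082 + 1.484q = 181.212 - 0.366q → q* = 66.0162.
Height of the DWL triangle at q_m is SMC(q_m) − demand(q_m) = MEC(q_m) = 11.9423.
DWL = ½ × 6.4553 × 11.9423 = 38.5456.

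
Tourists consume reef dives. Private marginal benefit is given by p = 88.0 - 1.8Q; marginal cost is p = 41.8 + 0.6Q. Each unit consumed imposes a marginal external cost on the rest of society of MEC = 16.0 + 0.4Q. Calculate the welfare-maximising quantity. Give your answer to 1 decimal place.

Q* = 10.8

Social marginal benefit = demand − MEC = 72.0 - 2.2Q.
Set SMB = MC: 72.0 - 2.2Q = 41.8 + 0.6Q → Q* = 10.7857.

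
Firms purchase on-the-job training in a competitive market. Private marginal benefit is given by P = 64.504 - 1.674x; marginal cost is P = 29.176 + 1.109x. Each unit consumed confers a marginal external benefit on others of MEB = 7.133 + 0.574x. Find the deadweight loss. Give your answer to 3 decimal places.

DWL = 47.062

Market equilibrium (private): 29.176 + 1.109x = 64.504 - 1.674x → x_m = 12.6942.
Social marginal benefit = demand + MEB = 71.637 - 1.100x.
Set SMB = MC: 71.637 - 1.100x = 29.176 + 1.109x → x* = 19.2218.
The welfare-loss triangle has base |x_m − x*| and height MEB(x_m) (the vertical gap between SMB and MC is zero at x* and MEB at x_m).
DWL = ½ × 6.5276 × 14.4195 = 47.0624.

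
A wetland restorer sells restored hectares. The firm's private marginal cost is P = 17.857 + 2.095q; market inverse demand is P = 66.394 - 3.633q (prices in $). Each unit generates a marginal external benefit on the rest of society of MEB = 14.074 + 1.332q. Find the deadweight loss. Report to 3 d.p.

Market equilibrium (private): 17.857 + 2.095q = 66.394 - 3.633q → q_m = 8.4736.
Social marginal cost = private MC − MEB = 3.783 + 0.763q.
Set SMC = demand: 3.783 + 0.763q = 66.394 - 3.633q → q* = 14.2427.
The welfare-loss triangle has base |q_m − q*| and height MEB(q_m) (the vertical gap between SMC and demand is zero at q* and MEB at q_m).
DWL = ½ × 5.7691 × 25.3609 = 73.1548.

DWL = $73.155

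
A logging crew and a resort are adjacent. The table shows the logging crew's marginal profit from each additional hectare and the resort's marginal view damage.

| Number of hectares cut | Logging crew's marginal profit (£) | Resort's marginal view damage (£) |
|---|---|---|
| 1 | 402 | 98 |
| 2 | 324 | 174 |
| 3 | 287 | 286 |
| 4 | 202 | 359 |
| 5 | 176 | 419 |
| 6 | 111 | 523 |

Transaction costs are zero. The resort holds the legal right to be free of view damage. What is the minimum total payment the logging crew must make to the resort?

Efficient level: marginal profit ≥ marginal view damage through level 3, so k* = 3.
With the resort holding the right, the logging crew must at least compensate total damage at k*: 98 + 174 + 286 = 558.

£558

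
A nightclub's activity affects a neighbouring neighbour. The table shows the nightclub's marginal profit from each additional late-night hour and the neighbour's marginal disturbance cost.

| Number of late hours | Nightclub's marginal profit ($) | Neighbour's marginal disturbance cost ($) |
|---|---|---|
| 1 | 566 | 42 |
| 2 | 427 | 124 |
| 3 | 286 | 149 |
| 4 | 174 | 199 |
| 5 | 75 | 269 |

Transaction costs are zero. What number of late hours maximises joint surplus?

Bargaining reaches the level where marginal profit last exceeds marginal disturbance cost.
That holds through level 3 (286 ≥ 149) but not at 4 (174 < 199).

3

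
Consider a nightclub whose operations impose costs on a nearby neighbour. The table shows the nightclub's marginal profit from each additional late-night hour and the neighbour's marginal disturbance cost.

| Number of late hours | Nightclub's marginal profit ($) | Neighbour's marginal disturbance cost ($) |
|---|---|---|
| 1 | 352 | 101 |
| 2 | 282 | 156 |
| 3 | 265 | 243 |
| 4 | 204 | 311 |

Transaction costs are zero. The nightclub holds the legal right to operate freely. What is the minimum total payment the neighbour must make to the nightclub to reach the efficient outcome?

Left alone the nightclub would choose level 4 (marginal profit stays positive).
Efficient level: k* = 3 (marginal profit ≥ marginal disturbance cost through 3).
The neighbour must at least cover the nightclub's forgone profit from cutting 4→3: 204 = 204.

$204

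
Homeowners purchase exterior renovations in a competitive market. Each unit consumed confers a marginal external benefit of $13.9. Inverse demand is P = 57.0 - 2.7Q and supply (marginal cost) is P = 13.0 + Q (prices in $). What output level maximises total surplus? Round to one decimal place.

Social marginal benefit = demand + MEB = 70.9 - 2.7Q.
Set SMB = MC: 70.9 - 2.7Q = 13.0 + Q → Q* = 15.6486.

Q* = 15.6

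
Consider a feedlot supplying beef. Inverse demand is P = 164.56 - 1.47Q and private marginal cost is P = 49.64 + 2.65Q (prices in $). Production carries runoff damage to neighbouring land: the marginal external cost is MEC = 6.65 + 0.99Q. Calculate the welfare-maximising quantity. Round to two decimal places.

Q* = 21.19

Social marginal cost = private MC + MEC = 56.29 + 3.64Q.
Set SMC = demand: 56.29 + 3.64Q = 164.56 - 1.47Q → Q* = 21.1879.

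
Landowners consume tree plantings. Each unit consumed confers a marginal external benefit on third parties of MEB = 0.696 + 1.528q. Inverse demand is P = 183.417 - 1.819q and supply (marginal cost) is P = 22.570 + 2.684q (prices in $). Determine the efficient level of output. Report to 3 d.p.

Social marginal benefit = demand + MEB = 184.113 - 0.291q.
Set SMB = MC: 184.113 - 0.291q = 22.570 + 2.684q → q* = 54.3002.

q* = 54.300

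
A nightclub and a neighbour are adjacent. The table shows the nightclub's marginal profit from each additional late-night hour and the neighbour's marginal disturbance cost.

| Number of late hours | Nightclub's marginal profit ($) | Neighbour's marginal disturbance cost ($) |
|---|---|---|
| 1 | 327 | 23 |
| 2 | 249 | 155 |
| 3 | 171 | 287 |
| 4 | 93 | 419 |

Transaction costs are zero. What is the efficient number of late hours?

2

Bargaining reaches the level where marginal profit last exceeds marginal disturbance cost.
That holds through level 2 (249 ≥ 155) but not at 3 (171 < 287).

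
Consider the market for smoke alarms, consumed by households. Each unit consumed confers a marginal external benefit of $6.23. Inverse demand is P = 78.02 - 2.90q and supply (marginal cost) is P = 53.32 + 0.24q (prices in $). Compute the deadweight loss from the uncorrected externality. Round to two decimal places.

DWL = $6.18

Market equilibrium (private): 53.32 + 0.24q = 78.02 - 2.90q → q_m = 7.8662.
Social marginal benefit = demand + MEB = 84.25 - 2.90q.
Set SMB = MC: 84.25 - 2.90q = 53.32 + 0.24q → q* = 9.8503.
The loss is the area between SMB and MC from q* to q_m; with linear curves that's a triangle of height MEB(q_m).
DWL = ½ × 1.9841 × 6.2300 = 6.1805.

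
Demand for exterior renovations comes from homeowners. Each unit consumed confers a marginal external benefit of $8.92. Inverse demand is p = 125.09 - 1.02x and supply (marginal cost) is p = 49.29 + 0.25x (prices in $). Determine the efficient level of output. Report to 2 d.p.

Social marginal benefit = demand + MEB = 134.01 - 1.02x.
Set SMB = MC: 134.01 - 1.02x = 49.29 + 0.25x → x* = 66.7087.

x* = 66.71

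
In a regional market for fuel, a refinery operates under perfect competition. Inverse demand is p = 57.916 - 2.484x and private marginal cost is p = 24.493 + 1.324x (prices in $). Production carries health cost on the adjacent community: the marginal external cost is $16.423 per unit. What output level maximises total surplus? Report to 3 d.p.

Social marginal cost = private MC + MEC = 40.916 + 1.324x.
Set SMC = demand: 40.916 + 1.324x = 57.916 - 2.484x → x* = 4.4643.

x* = 4.464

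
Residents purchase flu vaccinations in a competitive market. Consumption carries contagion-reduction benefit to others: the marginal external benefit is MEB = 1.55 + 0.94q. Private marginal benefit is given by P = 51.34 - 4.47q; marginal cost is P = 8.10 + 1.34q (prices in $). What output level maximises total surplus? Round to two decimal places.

Social marginal benefit = demand + MEB = 52.89 - 3.53q.
Set SMB = MC: 52.89 - 3.53q = 8.10 + 1.34q → q* = 9.1971.

q* = 9.20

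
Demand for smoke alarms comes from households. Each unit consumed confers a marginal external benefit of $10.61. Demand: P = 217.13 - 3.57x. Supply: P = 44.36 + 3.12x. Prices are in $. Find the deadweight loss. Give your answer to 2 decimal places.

DWL = $8.41

Market equilibrium (private): 44.36 + 3.12x = 217.13 - 3.57x → x_m = 25.8251.
Social marginal benefit = demand + MEB = 227.74 - 3.57x.
Set SMB = MC: 227.74 - 3.57x = 44.36 + 3.12x → x* = 27.4111.
Between x* and x_m the wedge SMB − MC runs linearly from 0 to MEB(x_m), so the loss is a triangle.
DWL = ½ × 1.5860 × 10.6100 = 8.4137.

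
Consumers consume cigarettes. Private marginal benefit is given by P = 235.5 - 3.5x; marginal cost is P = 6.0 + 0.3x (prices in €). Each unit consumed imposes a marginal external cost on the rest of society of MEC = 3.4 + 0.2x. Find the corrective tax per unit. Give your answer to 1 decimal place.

tax = €14.7 per unit

Social marginal benefit = demand − MEC = 232.1 - 3.7x.
Set SMB = MC: 232.1 - 3.7x = 6.0 + 0.3x → x* = 56.5250.
The Pigouvian tax equals MEC at x*: 3.4 + 0.2×56.5250 = 14.7050.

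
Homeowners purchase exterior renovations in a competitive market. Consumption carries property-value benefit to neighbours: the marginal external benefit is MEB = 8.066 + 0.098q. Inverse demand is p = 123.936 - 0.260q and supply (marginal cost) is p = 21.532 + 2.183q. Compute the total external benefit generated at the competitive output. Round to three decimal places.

Market equilibrium (private): 21.532 + 2.183q = 123.936 - 0.260q → q_m = 41.9173.
Total external benefit = ∫₀^{q_m} (8.066 + 0.098q) dq = 8.066×41.9173 + ½×0.098×41.9173² = 424.2009.

424.201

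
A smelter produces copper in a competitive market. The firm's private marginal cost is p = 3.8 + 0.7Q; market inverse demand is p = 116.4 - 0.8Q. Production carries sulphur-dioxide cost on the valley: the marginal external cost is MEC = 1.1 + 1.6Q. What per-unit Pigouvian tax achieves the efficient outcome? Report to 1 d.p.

Social marginal cost = private MC + MEC = 4.9 + 2.3Q.
Set SMC = demand: 4.9 + 2.3Q = 116.4 - 0.8Q → Q* = 35.9677.
The Pigouvian tax equals MEC at Q*: 1.1 + 1.6×35.9677 = 58.6483.

tax = 58.6 per unit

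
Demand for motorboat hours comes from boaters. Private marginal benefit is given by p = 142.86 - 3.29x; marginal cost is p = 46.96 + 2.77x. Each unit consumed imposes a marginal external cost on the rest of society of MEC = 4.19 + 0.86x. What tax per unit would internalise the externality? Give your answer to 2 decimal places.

tax = 15.59 per unit

Social marginal benefit = demand − MEC = 138.67 - 4.15x.
Set SMB = MC: 138.67 - 4.15x = 46.96 + 2.77x → x* = 13.2529.
The Pigouvian tax equals MEC at x*: 4.19 + 0.86×13.2529 = 15.5875.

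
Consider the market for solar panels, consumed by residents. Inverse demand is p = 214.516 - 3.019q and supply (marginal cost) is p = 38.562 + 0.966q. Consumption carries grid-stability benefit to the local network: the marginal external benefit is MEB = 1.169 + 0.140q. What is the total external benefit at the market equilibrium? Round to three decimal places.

188.087

Market equilibrium (private): 38.562 + 0.966q = 214.516 - 3.019q → q_m = 44.1541.
Total external benefit = ∫₀^{q_m} (1.169 + 0.140q) dq = 1.169×44.1541 + ½×0.140×44.1541² = 188.0871.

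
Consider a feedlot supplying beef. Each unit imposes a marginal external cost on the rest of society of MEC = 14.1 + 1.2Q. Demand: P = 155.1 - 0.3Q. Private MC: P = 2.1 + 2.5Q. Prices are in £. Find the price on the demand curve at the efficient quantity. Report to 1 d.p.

P = £144.7

Social marginal cost = private MC + MEC = 16.2 + 3.7Q.
Set SMC = demand: 16.2 + 3.7Q = 155.1 - 0.3Q → Q* = 34.7250.
Consumer price on the demand curve at Q*: 155.1 − 0.3×34.7250 = 144.6825.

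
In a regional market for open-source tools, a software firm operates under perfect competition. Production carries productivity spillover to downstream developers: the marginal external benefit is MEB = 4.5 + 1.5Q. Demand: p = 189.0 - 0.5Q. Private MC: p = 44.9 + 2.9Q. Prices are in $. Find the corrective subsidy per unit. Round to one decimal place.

Social marginal cost = private MC − MEB = 40.4 + 1.4Q.
Set SMC = demand: 40.4 + 1.4Q = 189.0 - 0.5Q → Q* = 78.2105.
The Pigouvian subsidy equals MEB at Q*: 4.5 + 1.5×78.2105 = 121.8158.

subsidy = $121.8 per unit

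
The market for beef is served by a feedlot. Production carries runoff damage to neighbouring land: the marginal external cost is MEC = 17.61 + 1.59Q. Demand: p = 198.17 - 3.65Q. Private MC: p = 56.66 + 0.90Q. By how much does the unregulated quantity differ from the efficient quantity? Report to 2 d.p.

10.92 units

Market equilibrium (private): 56.66 + 0.90Q = 198.17 - 3.65Q → Q_m = 31.1011.
Social marginal cost = private MC + MEC = 74.27 + 2.49Q.
Set SMC = demand: 74.27 + 2.49Q = 198.17 - 3.65Q → Q* = 20.1792.
Gap = |31.1011 − 20.1792| = 10.9219.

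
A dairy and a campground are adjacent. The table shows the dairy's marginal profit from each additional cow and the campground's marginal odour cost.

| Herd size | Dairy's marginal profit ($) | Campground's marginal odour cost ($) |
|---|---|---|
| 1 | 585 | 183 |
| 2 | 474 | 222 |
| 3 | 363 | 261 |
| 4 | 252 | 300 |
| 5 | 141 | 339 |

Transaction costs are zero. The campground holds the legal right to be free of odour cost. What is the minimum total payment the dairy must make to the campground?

Efficient level: marginal profit ≥ marginal odour cost through level 3, so k* = 3.
With the campground holding the right, the dairy must at least compensate total damage at k*: 183 + 222 + 261 = 666.

$666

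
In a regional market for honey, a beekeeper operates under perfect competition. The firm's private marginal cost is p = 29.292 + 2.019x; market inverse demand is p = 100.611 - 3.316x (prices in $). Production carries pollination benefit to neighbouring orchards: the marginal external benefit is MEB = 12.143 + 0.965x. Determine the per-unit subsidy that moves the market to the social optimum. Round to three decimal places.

Social marginal cost = private MC − MEB = 17.149 + 1.054x.
Set SMC = demand: 17.149 + 1.054x = 100.611 - 3.316x → x* = 19.0989.
The Pigouvian subsidy equals MEB at x*: 12.143 + 0.965×19.0989 = 30.5734.

subsidy = $30.573 per unit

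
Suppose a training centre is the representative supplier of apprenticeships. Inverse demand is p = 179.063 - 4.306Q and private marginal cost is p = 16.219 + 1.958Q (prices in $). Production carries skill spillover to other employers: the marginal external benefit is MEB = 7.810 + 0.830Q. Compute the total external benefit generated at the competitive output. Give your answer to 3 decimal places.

$483.506

Market equilibrium (private): 16.219 + 1.958Q = 179.063 - 4.306Q → Q_m = 25.9968.
Total external benefit = ∫₀^{Q_m} (7.810 + 0.830Q) dQ = 7.810×25.9968 + ½×0.830×25.9968² = 483.5060.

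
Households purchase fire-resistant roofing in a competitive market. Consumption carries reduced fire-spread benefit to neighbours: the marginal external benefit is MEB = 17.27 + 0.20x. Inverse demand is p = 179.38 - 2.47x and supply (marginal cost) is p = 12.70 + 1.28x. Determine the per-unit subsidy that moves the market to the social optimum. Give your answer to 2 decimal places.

Social marginal benefit = demand + MEB = 196.65 - 2.27x.
Set SMB = MC: 196.65 - 2.27x = 12.70 + 1.28x → x* = 51.8169.
The Pigouvian subsidy equals MEB at x*: 17.27 + 0.20×51.8169 = 27.6334.

subsidy = 27.63 per unit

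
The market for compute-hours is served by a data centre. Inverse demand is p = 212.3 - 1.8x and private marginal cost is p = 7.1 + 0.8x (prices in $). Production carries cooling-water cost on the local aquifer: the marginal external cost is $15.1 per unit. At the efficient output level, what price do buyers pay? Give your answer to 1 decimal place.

Social marginal cost = private MC + MEC = 22.2 + 0.8x.
Set SMC = demand: 22.2 + 0.8x = 212.3 - 1.8x → x* = 73.1154.
Consumer price on the demand curve at x*: 212.3 − 1.8×73.1154 = 80.6923.

P = $80.7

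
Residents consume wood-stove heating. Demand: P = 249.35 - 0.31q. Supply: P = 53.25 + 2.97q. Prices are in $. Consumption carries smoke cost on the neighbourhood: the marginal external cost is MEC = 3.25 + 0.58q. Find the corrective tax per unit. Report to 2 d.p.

Social marginal benefit = demand − MEC = 246.10 - 0.89q.
Set SMB = MC: 246.10 - 0.89q = 53.25 + 2.97q → q* = 49.9611.
The Pigouvian tax equals MEC at q*: 3.25 + 0.58×49.9611 = 32.2274.

tax = $32.23 per unit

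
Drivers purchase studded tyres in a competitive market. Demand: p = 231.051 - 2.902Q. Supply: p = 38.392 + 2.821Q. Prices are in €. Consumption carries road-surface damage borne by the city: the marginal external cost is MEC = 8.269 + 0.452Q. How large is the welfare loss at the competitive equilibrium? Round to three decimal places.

Market equilibrium (private): 38.392 + 2.821Q = 231.051 - 2.902Q → Q_m = 33.6640.
Social marginal benefit = demand − MEC = 222.782 - 3.354Q.
Set SMB = MC: 222.782 - 3.354Q = 38.392 + 2.821Q → Q* = 29.8607.
The welfare-loss triangle has base |Q_m − Q*| and height MEC(Q_m) (the vertical gap between SMB and MC is zero at Q* and MEC at Q_m).
DWL = ½ × 3.8033 × 23.4851 = 44.6604.

DWL = €44.660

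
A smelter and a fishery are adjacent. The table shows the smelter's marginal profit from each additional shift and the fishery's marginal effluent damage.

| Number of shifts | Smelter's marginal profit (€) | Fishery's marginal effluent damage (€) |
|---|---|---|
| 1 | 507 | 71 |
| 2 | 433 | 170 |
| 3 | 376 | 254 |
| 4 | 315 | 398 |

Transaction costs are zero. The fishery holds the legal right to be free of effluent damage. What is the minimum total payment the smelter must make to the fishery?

Efficient level: marginal profit ≥ marginal effluent damage through level 3, so k* = 3.
With the fishery holding the right, the smelter must at least compensate total damage at k*: 71 + 170 + 254 = 495.

€495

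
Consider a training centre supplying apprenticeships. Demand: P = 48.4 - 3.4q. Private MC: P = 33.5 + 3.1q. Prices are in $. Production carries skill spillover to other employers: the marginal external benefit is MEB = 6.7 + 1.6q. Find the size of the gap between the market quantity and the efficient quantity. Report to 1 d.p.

2.1 units

Market equilibrium (private): 33.5 + 3.1q = 48.4 - 3.4q → q_m = 2.2923.
Social marginal cost = private MC − MEB = 26.8 + 1.5q.
Set SMC = demand: 26.8 + 1.5q = 48.4 - 3.4q → q* = 4.4082.
Gap = |2.2923 − 4.4082| = 2.1159.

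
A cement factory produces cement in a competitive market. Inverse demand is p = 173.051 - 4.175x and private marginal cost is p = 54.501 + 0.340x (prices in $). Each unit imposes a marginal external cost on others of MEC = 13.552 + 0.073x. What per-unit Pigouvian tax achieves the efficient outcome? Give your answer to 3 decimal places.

Social marginal cost = private MC + MEC = 68.053 + 0.413x.
Set SMC = demand: 68.053 + 0.413x = 173.051 - 4.175x → x* = 22.8854.
The Pigouvian tax equals MEC at x*: 13.552 + 0.073×22.8854 = 15.2226.

tax = $15.223 per unit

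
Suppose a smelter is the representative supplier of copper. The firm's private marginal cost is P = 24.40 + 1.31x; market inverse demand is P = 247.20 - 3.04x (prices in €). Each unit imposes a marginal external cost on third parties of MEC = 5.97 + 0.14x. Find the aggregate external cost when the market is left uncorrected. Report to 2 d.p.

€489.41

Market equilibrium (private): 24.40 + 1.31x = 247.20 - 3.04x → x_m = 51.2184.
Total external cost = ∫₀^{x_m} (5.97 + 0.14x) dx = 5.97×51.2184 + ½×0.14×51.2184² = 489.4066.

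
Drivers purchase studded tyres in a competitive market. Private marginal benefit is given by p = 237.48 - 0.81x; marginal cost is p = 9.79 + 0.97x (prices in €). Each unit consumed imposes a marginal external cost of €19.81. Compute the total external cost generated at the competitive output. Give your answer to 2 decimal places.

Market equilibrium (private): 9.79 + 0.97x = 237.48 - 0.81x → x_m = 127.9157.
Total external cost = MEC × x_m = 19.81 × 127.9157 = 2534.0100.

€2534.01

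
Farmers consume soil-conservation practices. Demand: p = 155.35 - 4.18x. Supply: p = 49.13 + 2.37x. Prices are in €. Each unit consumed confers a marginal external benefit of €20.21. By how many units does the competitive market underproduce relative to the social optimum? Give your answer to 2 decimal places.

Market equilibrium (private): 49.13 + 2.37x = 155.35 - 4.18x → x_m = 16.2168.
Social marginal benefit = demand + MEB = 175.56 - 4.18x.
Set SMB = MC: 175.56 - 4.18x = 49.13 + 2.37x → x* = 19.3023.
Gap = |16.2168 − 19.3023| = 3.0855.

3.09 units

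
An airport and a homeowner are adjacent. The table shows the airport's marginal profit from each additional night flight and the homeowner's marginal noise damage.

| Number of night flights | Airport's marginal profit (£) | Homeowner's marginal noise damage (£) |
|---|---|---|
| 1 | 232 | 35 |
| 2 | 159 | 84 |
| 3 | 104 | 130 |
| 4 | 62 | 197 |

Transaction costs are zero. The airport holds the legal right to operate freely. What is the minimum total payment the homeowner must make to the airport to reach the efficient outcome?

Left alone the airport would choose level 4 (marginal profit stays positive).
Efficient level: k* = 2 (marginal profit ≥ marginal noise damage through 2).
The homeowner must at least cover the airport's forgone profit from cutting 4→2: 104 + 62 = 166.

£166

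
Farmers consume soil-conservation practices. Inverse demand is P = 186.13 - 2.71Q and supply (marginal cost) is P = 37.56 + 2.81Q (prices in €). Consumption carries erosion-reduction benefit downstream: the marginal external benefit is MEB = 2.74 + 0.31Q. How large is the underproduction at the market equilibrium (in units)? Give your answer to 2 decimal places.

2.13 units

Market equilibrium (private): 37.56 + 2.81Q = 186.13 - 2.71Q → Q_m = 26.9149.
Social marginal benefit = demand + MEB = 188.87 - 2.40Q.
Set SMB = MC: 188.87 - 2.40Q = 37.56 + 2.81Q → Q* = 29.0422.
Gap = |26.9149 − 29.0422| = 2.1273.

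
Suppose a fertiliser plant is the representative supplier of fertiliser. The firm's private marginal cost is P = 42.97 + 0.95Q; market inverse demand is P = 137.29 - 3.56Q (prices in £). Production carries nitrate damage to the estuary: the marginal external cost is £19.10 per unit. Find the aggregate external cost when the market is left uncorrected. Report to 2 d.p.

Market equilibrium (private): 42.97 + 0.95Q = 137.29 - 3.56Q → Q_m = 20.9135.
Total external cost = MEC × Q_m = 19.10 × 20.9135 = 399.4479.

£399.45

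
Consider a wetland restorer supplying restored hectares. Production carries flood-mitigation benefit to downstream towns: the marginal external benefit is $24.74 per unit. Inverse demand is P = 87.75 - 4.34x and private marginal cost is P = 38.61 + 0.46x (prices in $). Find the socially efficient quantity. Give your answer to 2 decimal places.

x* = 15.39

Social marginal cost = private MC − MEB = 13.87 + 0.46x.
Set SMC = demand: 13.87 + 0.46x = 87.75 - 4.34x → x* = 15.3917.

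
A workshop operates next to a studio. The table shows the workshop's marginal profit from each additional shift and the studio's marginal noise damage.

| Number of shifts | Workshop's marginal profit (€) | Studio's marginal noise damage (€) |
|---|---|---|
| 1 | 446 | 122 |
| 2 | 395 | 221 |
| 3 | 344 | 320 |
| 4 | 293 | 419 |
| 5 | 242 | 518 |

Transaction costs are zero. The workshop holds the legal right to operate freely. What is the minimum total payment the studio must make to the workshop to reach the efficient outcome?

Left alone the workshop would choose level 5 (marginal profit stays positive).
Efficient level: k* = 3 (marginal profit ≥ marginal noise damage through 3).
The studio must at least cover the workshop's forgone profit from cutting 5→3: 293 + 242 = 535.

€535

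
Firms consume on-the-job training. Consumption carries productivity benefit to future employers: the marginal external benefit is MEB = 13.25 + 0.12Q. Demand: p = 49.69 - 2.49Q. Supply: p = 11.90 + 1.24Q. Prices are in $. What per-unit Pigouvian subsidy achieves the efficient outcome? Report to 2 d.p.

subsidy = $14.95 per unit

Social marginal benefit = demand + MEB = 62.94 - 2.37Q.
Set SMB = MC: 62.94 - 2.37Q = 11.90 + 1.24Q → Q* = 14.1385.
The Pigouvian subsidy equals MEB at Q*: 13.25 + 0.12×14.1385 = 14.9466.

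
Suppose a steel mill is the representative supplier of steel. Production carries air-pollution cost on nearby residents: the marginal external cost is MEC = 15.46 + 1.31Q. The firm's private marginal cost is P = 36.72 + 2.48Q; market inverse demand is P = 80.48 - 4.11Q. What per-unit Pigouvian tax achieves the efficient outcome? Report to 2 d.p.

Social marginal cost = private MC + MEC = 52.18 + 3.79Q.
Set SMC = demand: 52.18 + 3.79Q = 80.48 - 4.11Q → Q* = 3.5823.
The Pigouvian tax equals MEC at Q*: 15.46 + 1.31×3.5823 = 20.1528.

tax = 20.15 per unit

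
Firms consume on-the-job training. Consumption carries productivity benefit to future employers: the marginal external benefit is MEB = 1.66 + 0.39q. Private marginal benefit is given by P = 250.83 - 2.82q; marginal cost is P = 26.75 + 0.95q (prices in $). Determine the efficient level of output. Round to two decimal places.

Social marginal benefit = demand + MEB = 252.49 - 2.43q.
Set SMB = MC: 252.49 - 2.43q = 26.75 + 0.95q → q* = 66.7870.

q* = 66.79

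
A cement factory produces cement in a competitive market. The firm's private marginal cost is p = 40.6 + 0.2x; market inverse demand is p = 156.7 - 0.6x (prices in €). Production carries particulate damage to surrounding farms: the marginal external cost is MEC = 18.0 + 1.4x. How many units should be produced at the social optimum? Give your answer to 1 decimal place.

Social marginal cost = private MC + MEC = 58.6 + 1.6x.
Set SMC = demand: 58.6 + 1.6x = 156.7 - 0.6x → x* = 44.5909.

x* = 44.6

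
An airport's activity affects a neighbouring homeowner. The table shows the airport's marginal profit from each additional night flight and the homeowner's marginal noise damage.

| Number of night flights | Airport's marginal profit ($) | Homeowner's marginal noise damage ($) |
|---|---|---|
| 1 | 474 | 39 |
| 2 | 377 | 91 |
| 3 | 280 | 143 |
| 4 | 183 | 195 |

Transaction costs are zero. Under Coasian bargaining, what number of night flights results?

Bargaining reaches the level where marginal profit last exceeds marginal noise damage.
That holds through level 3 (280 ≥ 143) but not at 4 (183 < 195).

3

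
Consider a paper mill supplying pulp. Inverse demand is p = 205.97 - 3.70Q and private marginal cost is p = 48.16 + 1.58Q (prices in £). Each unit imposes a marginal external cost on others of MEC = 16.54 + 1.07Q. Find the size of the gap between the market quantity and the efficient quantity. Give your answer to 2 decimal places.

Market equilibrium (private): 48.16 + 1.58Q = 205.97 - 3.70Q → Q_m = 29.8883.
Social marginal cost = private MC + MEC = 64.70 + 2.65Q.
Set SMC = demand: 64.70 + 2.65Q = 205.97 - 3.70Q → Q* = 22.2472.
Gap = |29.8883 − 22.2472| = 7.6411.

7.64 units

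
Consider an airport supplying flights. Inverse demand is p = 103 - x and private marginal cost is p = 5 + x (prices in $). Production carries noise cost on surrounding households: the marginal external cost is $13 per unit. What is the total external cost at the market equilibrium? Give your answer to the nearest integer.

$637

Market equilibrium (private): 5 + x = 103 - x → x_m = 49.0000.
Total external cost = MEC × x_m = 13 × 49.0000 = 637.0000.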